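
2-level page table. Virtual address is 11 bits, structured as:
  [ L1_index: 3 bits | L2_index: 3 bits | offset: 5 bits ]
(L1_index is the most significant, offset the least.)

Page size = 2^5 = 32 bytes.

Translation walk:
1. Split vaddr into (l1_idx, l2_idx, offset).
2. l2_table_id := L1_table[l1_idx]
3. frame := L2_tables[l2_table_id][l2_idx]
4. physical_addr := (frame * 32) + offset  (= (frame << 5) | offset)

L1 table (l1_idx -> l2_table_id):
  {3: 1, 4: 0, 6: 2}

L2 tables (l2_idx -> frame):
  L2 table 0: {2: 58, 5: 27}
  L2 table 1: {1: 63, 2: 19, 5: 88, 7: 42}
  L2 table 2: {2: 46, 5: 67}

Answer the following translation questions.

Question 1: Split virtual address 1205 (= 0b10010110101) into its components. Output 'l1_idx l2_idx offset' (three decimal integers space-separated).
Answer: 4 5 21

Derivation:
vaddr = 1205 = 0b10010110101
  top 3 bits -> l1_idx = 4
  next 3 bits -> l2_idx = 5
  bottom 5 bits -> offset = 21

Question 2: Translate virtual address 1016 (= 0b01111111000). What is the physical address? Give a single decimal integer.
vaddr = 1016 = 0b01111111000
Split: l1_idx=3, l2_idx=7, offset=24
L1[3] = 1
L2[1][7] = 42
paddr = 42 * 32 + 24 = 1368

Answer: 1368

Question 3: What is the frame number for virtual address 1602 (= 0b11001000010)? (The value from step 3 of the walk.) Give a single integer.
vaddr = 1602: l1_idx=6, l2_idx=2
L1[6] = 2; L2[2][2] = 46

Answer: 46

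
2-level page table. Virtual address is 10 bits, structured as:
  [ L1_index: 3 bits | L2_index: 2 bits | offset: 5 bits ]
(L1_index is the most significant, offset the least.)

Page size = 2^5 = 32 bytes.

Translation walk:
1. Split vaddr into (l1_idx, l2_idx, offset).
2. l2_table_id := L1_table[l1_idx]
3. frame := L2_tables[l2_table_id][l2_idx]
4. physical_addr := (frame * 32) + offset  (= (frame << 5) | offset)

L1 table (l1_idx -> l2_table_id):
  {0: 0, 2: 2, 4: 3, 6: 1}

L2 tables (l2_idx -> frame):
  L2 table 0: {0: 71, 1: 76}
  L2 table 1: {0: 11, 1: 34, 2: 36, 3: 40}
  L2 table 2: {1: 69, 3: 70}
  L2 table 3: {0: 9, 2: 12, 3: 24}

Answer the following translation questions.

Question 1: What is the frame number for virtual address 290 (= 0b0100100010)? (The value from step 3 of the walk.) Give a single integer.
vaddr = 290: l1_idx=2, l2_idx=1
L1[2] = 2; L2[2][1] = 69

Answer: 69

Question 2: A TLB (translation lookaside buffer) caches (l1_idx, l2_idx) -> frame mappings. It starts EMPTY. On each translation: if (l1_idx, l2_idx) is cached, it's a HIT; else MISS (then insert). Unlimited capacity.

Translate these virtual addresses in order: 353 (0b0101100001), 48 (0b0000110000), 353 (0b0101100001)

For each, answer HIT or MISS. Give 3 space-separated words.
vaddr=353: (2,3) not in TLB -> MISS, insert
vaddr=48: (0,1) not in TLB -> MISS, insert
vaddr=353: (2,3) in TLB -> HIT

Answer: MISS MISS HIT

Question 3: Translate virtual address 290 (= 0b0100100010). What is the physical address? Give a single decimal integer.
vaddr = 290 = 0b0100100010
Split: l1_idx=2, l2_idx=1, offset=2
L1[2] = 2
L2[2][1] = 69
paddr = 69 * 32 + 2 = 2210

Answer: 2210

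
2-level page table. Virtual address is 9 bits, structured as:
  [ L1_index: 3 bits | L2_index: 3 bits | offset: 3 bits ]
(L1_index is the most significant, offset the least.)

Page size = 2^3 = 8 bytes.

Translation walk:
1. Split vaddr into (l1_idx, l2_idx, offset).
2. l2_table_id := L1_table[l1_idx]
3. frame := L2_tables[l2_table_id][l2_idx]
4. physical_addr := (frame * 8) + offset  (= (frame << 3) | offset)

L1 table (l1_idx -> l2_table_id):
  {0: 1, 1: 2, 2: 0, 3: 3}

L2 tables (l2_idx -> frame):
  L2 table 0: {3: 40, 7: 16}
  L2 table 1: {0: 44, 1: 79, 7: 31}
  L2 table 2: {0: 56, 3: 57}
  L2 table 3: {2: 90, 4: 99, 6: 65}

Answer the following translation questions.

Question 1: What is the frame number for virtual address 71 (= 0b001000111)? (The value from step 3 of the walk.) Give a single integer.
vaddr = 71: l1_idx=1, l2_idx=0
L1[1] = 2; L2[2][0] = 56

Answer: 56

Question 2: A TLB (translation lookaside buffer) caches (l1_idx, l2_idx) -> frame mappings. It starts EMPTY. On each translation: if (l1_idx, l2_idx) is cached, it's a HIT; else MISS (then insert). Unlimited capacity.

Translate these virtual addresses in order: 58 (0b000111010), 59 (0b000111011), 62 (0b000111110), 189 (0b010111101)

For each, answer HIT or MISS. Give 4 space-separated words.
Answer: MISS HIT HIT MISS

Derivation:
vaddr=58: (0,7) not in TLB -> MISS, insert
vaddr=59: (0,7) in TLB -> HIT
vaddr=62: (0,7) in TLB -> HIT
vaddr=189: (2,7) not in TLB -> MISS, insert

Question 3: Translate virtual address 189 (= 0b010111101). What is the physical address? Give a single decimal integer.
vaddr = 189 = 0b010111101
Split: l1_idx=2, l2_idx=7, offset=5
L1[2] = 0
L2[0][7] = 16
paddr = 16 * 8 + 5 = 133

Answer: 133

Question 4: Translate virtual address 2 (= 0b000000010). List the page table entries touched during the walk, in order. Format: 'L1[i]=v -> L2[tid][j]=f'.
vaddr = 2 = 0b000000010
Split: l1_idx=0, l2_idx=0, offset=2

Answer: L1[0]=1 -> L2[1][0]=44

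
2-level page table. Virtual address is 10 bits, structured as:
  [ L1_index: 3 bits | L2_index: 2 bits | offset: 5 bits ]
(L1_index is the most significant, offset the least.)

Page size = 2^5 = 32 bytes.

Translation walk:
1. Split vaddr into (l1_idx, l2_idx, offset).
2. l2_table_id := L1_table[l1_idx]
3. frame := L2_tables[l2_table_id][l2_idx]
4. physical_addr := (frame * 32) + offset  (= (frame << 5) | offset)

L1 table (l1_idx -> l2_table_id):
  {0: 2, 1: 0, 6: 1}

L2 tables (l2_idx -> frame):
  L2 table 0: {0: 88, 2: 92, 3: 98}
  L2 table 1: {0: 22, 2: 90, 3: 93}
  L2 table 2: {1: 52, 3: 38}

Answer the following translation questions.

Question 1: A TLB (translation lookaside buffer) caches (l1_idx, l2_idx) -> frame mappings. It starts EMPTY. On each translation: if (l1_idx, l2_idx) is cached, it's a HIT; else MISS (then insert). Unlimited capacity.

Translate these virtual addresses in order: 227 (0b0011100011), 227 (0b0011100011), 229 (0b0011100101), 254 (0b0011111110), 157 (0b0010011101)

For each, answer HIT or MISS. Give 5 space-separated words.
vaddr=227: (1,3) not in TLB -> MISS, insert
vaddr=227: (1,3) in TLB -> HIT
vaddr=229: (1,3) in TLB -> HIT
vaddr=254: (1,3) in TLB -> HIT
vaddr=157: (1,0) not in TLB -> MISS, insert

Answer: MISS HIT HIT HIT MISS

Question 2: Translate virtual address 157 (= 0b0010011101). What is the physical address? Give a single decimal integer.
vaddr = 157 = 0b0010011101
Split: l1_idx=1, l2_idx=0, offset=29
L1[1] = 0
L2[0][0] = 88
paddr = 88 * 32 + 29 = 2845

Answer: 2845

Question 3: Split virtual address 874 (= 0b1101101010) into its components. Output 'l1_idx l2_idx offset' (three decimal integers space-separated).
vaddr = 874 = 0b1101101010
  top 3 bits -> l1_idx = 6
  next 2 bits -> l2_idx = 3
  bottom 5 bits -> offset = 10

Answer: 6 3 10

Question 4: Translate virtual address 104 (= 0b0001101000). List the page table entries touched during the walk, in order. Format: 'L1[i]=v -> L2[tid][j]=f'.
vaddr = 104 = 0b0001101000
Split: l1_idx=0, l2_idx=3, offset=8

Answer: L1[0]=2 -> L2[2][3]=38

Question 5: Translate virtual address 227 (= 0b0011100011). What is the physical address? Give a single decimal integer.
vaddr = 227 = 0b0011100011
Split: l1_idx=1, l2_idx=3, offset=3
L1[1] = 0
L2[0][3] = 98
paddr = 98 * 32 + 3 = 3139

Answer: 3139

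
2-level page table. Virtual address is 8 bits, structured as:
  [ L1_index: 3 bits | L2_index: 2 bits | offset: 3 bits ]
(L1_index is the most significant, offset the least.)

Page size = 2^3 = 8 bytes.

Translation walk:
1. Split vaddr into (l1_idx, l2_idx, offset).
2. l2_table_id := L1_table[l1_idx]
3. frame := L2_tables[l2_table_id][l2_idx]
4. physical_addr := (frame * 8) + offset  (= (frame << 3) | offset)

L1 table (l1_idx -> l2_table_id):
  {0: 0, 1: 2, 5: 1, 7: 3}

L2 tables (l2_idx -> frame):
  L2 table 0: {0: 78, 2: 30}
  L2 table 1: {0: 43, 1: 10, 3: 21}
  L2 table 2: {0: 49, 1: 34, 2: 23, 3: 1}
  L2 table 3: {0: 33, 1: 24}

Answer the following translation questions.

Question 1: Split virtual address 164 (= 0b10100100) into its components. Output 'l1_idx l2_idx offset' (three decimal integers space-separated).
Answer: 5 0 4

Derivation:
vaddr = 164 = 0b10100100
  top 3 bits -> l1_idx = 5
  next 2 bits -> l2_idx = 0
  bottom 3 bits -> offset = 4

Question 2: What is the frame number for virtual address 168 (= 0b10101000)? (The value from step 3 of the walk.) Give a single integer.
Answer: 10

Derivation:
vaddr = 168: l1_idx=5, l2_idx=1
L1[5] = 1; L2[1][1] = 10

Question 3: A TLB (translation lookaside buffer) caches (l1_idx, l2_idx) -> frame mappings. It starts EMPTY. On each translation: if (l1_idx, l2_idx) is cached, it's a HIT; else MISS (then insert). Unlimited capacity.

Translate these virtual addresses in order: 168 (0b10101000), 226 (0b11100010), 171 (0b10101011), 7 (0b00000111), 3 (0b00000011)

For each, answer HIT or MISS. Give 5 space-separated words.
Answer: MISS MISS HIT MISS HIT

Derivation:
vaddr=168: (5,1) not in TLB -> MISS, insert
vaddr=226: (7,0) not in TLB -> MISS, insert
vaddr=171: (5,1) in TLB -> HIT
vaddr=7: (0,0) not in TLB -> MISS, insert
vaddr=3: (0,0) in TLB -> HIT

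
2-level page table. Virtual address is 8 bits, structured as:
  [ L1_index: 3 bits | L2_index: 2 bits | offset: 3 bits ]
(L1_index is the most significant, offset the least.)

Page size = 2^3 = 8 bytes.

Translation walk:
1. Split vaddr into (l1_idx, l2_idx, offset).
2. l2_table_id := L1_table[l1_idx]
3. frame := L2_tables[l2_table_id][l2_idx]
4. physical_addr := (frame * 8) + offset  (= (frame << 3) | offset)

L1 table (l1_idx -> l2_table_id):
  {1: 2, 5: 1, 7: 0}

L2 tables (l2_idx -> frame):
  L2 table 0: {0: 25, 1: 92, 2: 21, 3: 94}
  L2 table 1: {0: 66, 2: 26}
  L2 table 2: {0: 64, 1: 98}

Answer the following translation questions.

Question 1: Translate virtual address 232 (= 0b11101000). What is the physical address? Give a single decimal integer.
vaddr = 232 = 0b11101000
Split: l1_idx=7, l2_idx=1, offset=0
L1[7] = 0
L2[0][1] = 92
paddr = 92 * 8 + 0 = 736

Answer: 736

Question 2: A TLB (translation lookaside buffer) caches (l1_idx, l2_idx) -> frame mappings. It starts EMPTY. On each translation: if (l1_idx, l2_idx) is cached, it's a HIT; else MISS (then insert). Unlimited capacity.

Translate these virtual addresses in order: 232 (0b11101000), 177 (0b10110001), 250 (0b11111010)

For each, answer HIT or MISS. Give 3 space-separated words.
Answer: MISS MISS MISS

Derivation:
vaddr=232: (7,1) not in TLB -> MISS, insert
vaddr=177: (5,2) not in TLB -> MISS, insert
vaddr=250: (7,3) not in TLB -> MISS, insert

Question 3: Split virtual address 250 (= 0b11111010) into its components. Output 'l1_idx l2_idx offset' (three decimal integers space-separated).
Answer: 7 3 2

Derivation:
vaddr = 250 = 0b11111010
  top 3 bits -> l1_idx = 7
  next 2 bits -> l2_idx = 3
  bottom 3 bits -> offset = 2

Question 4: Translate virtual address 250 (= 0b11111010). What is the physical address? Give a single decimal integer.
Answer: 754

Derivation:
vaddr = 250 = 0b11111010
Split: l1_idx=7, l2_idx=3, offset=2
L1[7] = 0
L2[0][3] = 94
paddr = 94 * 8 + 2 = 754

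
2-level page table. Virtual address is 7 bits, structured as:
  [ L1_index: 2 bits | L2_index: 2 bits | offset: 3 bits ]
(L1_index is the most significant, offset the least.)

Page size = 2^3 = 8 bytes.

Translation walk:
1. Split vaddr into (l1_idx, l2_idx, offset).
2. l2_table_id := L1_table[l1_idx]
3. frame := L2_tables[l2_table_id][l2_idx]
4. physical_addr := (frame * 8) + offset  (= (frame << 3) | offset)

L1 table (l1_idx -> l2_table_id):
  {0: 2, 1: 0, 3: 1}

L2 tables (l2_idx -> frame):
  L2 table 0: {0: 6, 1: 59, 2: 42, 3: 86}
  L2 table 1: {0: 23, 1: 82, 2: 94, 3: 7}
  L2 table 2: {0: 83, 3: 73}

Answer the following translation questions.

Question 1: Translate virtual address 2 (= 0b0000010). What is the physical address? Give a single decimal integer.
vaddr = 2 = 0b0000010
Split: l1_idx=0, l2_idx=0, offset=2
L1[0] = 2
L2[2][0] = 83
paddr = 83 * 8 + 2 = 666

Answer: 666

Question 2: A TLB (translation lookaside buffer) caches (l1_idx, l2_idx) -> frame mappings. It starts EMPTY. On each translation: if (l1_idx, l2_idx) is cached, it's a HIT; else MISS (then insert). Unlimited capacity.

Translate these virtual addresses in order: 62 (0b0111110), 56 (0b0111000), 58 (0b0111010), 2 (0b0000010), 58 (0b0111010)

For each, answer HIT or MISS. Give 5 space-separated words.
Answer: MISS HIT HIT MISS HIT

Derivation:
vaddr=62: (1,3) not in TLB -> MISS, insert
vaddr=56: (1,3) in TLB -> HIT
vaddr=58: (1,3) in TLB -> HIT
vaddr=2: (0,0) not in TLB -> MISS, insert
vaddr=58: (1,3) in TLB -> HIT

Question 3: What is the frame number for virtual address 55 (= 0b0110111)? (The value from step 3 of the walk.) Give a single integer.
vaddr = 55: l1_idx=1, l2_idx=2
L1[1] = 0; L2[0][2] = 42

Answer: 42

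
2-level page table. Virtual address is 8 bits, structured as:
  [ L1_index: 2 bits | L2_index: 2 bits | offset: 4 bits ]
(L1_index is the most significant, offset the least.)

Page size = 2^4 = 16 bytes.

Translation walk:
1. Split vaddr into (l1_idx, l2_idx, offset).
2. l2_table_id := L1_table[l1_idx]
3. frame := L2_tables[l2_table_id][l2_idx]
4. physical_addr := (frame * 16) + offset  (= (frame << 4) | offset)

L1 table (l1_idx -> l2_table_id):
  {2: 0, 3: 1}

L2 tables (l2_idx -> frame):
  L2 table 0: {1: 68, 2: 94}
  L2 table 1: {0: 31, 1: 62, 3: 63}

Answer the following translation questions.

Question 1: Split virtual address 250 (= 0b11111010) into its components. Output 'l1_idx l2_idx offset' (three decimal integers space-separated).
vaddr = 250 = 0b11111010
  top 2 bits -> l1_idx = 3
  next 2 bits -> l2_idx = 3
  bottom 4 bits -> offset = 10

Answer: 3 3 10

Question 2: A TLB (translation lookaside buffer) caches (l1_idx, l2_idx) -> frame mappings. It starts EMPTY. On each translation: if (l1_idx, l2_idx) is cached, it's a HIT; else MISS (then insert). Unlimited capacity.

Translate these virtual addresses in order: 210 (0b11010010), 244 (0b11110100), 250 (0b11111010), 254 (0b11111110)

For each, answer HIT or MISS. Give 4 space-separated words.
Answer: MISS MISS HIT HIT

Derivation:
vaddr=210: (3,1) not in TLB -> MISS, insert
vaddr=244: (3,3) not in TLB -> MISS, insert
vaddr=250: (3,3) in TLB -> HIT
vaddr=254: (3,3) in TLB -> HIT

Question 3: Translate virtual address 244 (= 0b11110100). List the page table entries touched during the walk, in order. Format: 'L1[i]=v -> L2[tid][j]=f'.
Answer: L1[3]=1 -> L2[1][3]=63

Derivation:
vaddr = 244 = 0b11110100
Split: l1_idx=3, l2_idx=3, offset=4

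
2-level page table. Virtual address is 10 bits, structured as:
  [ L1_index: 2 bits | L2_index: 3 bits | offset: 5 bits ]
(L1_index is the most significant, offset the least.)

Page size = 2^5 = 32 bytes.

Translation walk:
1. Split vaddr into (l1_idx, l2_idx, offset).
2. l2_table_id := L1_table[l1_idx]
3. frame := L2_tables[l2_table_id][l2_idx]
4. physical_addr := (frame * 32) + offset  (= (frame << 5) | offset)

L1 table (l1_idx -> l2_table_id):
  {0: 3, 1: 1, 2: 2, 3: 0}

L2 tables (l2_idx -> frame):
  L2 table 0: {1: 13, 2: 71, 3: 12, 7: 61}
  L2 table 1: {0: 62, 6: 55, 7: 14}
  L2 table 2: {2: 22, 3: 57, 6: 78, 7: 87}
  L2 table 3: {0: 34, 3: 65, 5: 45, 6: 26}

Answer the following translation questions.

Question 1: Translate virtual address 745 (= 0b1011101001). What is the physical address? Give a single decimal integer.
Answer: 2793

Derivation:
vaddr = 745 = 0b1011101001
Split: l1_idx=2, l2_idx=7, offset=9
L1[2] = 2
L2[2][7] = 87
paddr = 87 * 32 + 9 = 2793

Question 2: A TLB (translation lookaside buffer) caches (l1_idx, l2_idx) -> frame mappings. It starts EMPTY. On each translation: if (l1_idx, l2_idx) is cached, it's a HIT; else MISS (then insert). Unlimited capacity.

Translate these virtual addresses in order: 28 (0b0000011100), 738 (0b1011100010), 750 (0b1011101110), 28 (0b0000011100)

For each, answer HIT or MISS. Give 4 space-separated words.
Answer: MISS MISS HIT HIT

Derivation:
vaddr=28: (0,0) not in TLB -> MISS, insert
vaddr=738: (2,7) not in TLB -> MISS, insert
vaddr=750: (2,7) in TLB -> HIT
vaddr=28: (0,0) in TLB -> HIT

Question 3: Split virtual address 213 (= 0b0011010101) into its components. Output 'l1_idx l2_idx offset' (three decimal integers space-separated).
Answer: 0 6 21

Derivation:
vaddr = 213 = 0b0011010101
  top 2 bits -> l1_idx = 0
  next 3 bits -> l2_idx = 6
  bottom 5 bits -> offset = 21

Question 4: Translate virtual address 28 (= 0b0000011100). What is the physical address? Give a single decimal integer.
Answer: 1116

Derivation:
vaddr = 28 = 0b0000011100
Split: l1_idx=0, l2_idx=0, offset=28
L1[0] = 3
L2[3][0] = 34
paddr = 34 * 32 + 28 = 1116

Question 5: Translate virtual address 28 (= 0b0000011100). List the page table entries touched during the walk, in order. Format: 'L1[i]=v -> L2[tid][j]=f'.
vaddr = 28 = 0b0000011100
Split: l1_idx=0, l2_idx=0, offset=28

Answer: L1[0]=3 -> L2[3][0]=34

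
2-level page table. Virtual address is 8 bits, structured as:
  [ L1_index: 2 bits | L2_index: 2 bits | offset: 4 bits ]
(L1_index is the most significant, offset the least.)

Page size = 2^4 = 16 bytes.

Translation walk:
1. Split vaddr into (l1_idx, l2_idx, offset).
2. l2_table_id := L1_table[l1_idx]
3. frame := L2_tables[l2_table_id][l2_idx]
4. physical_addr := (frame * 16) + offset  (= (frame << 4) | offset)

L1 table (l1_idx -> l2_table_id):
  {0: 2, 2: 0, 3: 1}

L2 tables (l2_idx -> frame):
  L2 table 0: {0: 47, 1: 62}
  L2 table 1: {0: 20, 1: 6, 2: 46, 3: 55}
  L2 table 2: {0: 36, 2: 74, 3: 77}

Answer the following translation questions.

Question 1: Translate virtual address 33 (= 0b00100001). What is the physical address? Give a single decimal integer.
Answer: 1185

Derivation:
vaddr = 33 = 0b00100001
Split: l1_idx=0, l2_idx=2, offset=1
L1[0] = 2
L2[2][2] = 74
paddr = 74 * 16 + 1 = 1185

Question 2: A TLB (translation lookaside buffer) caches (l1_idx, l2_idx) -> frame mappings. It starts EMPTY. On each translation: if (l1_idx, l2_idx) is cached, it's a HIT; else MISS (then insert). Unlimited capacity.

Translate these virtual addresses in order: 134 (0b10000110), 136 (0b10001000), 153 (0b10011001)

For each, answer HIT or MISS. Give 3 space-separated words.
Answer: MISS HIT MISS

Derivation:
vaddr=134: (2,0) not in TLB -> MISS, insert
vaddr=136: (2,0) in TLB -> HIT
vaddr=153: (2,1) not in TLB -> MISS, insert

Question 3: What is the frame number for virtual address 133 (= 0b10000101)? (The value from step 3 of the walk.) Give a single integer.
Answer: 47

Derivation:
vaddr = 133: l1_idx=2, l2_idx=0
L1[2] = 0; L2[0][0] = 47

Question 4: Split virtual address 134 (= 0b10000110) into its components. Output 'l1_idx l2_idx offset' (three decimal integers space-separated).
vaddr = 134 = 0b10000110
  top 2 bits -> l1_idx = 2
  next 2 bits -> l2_idx = 0
  bottom 4 bits -> offset = 6

Answer: 2 0 6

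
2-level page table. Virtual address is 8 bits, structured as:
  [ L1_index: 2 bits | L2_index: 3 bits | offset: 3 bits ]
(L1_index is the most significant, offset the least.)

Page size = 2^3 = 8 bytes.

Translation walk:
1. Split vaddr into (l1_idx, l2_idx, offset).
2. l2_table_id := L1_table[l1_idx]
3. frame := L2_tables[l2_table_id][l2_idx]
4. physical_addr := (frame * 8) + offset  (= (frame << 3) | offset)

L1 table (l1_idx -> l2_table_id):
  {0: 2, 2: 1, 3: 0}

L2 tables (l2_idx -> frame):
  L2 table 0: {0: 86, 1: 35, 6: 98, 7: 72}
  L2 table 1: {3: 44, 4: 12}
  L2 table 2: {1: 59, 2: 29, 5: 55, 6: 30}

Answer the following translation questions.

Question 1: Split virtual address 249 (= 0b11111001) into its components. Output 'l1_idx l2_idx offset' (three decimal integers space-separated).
vaddr = 249 = 0b11111001
  top 2 bits -> l1_idx = 3
  next 3 bits -> l2_idx = 7
  bottom 3 bits -> offset = 1

Answer: 3 7 1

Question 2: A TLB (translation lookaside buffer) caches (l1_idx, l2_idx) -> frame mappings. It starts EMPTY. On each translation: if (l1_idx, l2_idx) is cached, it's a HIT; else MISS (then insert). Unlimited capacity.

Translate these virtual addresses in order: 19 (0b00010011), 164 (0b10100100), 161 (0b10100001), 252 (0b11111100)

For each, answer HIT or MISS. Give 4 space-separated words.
Answer: MISS MISS HIT MISS

Derivation:
vaddr=19: (0,2) not in TLB -> MISS, insert
vaddr=164: (2,4) not in TLB -> MISS, insert
vaddr=161: (2,4) in TLB -> HIT
vaddr=252: (3,7) not in TLB -> MISS, insert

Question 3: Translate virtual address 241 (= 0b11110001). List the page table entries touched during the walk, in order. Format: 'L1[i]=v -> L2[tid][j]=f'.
Answer: L1[3]=0 -> L2[0][6]=98

Derivation:
vaddr = 241 = 0b11110001
Split: l1_idx=3, l2_idx=6, offset=1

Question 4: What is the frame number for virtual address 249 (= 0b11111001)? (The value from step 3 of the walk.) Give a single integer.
vaddr = 249: l1_idx=3, l2_idx=7
L1[3] = 0; L2[0][7] = 72

Answer: 72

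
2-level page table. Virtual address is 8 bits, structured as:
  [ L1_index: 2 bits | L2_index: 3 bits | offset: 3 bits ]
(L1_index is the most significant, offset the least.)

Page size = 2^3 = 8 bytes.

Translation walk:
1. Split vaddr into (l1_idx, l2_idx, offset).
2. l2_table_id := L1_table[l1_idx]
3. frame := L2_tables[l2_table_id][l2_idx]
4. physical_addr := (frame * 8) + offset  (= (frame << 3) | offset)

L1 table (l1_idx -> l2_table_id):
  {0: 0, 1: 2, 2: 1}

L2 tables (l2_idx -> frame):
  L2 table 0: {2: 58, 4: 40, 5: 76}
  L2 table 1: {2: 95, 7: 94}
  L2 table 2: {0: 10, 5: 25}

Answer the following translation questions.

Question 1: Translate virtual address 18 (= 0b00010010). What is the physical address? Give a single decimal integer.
Answer: 466

Derivation:
vaddr = 18 = 0b00010010
Split: l1_idx=0, l2_idx=2, offset=2
L1[0] = 0
L2[0][2] = 58
paddr = 58 * 8 + 2 = 466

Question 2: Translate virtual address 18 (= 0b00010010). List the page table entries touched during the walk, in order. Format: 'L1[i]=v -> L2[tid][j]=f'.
Answer: L1[0]=0 -> L2[0][2]=58

Derivation:
vaddr = 18 = 0b00010010
Split: l1_idx=0, l2_idx=2, offset=2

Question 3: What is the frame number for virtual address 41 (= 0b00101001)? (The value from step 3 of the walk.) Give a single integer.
Answer: 76

Derivation:
vaddr = 41: l1_idx=0, l2_idx=5
L1[0] = 0; L2[0][5] = 76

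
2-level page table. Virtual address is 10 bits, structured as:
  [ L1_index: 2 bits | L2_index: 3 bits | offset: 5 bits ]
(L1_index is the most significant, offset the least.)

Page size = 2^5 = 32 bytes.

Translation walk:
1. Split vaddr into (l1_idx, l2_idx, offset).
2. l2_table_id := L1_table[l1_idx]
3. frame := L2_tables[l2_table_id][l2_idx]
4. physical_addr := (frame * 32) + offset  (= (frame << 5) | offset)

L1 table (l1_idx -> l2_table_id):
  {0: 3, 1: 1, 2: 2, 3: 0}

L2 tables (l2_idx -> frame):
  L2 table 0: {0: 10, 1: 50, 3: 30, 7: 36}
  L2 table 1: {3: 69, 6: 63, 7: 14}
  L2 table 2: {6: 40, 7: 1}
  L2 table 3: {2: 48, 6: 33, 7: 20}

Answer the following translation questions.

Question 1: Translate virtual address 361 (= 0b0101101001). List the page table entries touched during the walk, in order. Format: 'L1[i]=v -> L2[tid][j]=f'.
vaddr = 361 = 0b0101101001
Split: l1_idx=1, l2_idx=3, offset=9

Answer: L1[1]=1 -> L2[1][3]=69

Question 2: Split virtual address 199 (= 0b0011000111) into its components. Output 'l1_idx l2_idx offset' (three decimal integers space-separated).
vaddr = 199 = 0b0011000111
  top 2 bits -> l1_idx = 0
  next 3 bits -> l2_idx = 6
  bottom 5 bits -> offset = 7

Answer: 0 6 7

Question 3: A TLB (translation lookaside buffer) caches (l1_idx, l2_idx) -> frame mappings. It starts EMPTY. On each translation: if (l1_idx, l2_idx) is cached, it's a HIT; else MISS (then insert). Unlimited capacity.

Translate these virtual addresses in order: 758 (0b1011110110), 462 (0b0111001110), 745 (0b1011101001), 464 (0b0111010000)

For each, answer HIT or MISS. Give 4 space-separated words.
vaddr=758: (2,7) not in TLB -> MISS, insert
vaddr=462: (1,6) not in TLB -> MISS, insert
vaddr=745: (2,7) in TLB -> HIT
vaddr=464: (1,6) in TLB -> HIT

Answer: MISS MISS HIT HIT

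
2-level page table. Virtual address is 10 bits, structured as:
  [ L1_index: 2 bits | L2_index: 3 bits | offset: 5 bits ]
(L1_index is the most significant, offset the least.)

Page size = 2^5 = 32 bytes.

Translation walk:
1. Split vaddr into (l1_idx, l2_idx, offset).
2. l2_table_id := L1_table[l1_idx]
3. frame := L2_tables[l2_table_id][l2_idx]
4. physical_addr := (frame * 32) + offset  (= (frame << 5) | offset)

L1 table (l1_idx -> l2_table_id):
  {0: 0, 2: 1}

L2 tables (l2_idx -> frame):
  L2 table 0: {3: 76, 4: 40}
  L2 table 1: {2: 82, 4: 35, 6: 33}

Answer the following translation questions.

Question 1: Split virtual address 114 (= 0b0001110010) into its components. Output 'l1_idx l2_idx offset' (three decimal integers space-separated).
vaddr = 114 = 0b0001110010
  top 2 bits -> l1_idx = 0
  next 3 bits -> l2_idx = 3
  bottom 5 bits -> offset = 18

Answer: 0 3 18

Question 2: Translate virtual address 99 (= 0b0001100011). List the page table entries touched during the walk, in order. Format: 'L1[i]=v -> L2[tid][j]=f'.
Answer: L1[0]=0 -> L2[0][3]=76

Derivation:
vaddr = 99 = 0b0001100011
Split: l1_idx=0, l2_idx=3, offset=3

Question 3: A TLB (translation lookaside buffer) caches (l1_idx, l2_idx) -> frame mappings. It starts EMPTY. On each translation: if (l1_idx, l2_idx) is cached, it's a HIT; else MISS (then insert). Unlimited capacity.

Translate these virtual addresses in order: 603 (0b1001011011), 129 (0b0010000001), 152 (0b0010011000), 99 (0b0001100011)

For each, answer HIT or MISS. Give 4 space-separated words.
Answer: MISS MISS HIT MISS

Derivation:
vaddr=603: (2,2) not in TLB -> MISS, insert
vaddr=129: (0,4) not in TLB -> MISS, insert
vaddr=152: (0,4) in TLB -> HIT
vaddr=99: (0,3) not in TLB -> MISS, insert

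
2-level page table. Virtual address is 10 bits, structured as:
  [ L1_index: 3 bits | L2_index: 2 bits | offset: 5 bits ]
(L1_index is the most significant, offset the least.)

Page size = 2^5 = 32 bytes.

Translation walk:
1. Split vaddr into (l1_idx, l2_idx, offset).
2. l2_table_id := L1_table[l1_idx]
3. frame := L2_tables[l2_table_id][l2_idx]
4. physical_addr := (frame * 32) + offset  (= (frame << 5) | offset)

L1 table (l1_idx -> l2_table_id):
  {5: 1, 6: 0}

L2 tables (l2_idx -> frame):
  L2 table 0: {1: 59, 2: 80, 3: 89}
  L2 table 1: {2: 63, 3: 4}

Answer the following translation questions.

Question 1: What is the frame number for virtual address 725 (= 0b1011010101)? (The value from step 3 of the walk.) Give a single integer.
vaddr = 725: l1_idx=5, l2_idx=2
L1[5] = 1; L2[1][2] = 63

Answer: 63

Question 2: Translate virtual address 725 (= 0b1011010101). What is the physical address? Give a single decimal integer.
vaddr = 725 = 0b1011010101
Split: l1_idx=5, l2_idx=2, offset=21
L1[5] = 1
L2[1][2] = 63
paddr = 63 * 32 + 21 = 2037

Answer: 2037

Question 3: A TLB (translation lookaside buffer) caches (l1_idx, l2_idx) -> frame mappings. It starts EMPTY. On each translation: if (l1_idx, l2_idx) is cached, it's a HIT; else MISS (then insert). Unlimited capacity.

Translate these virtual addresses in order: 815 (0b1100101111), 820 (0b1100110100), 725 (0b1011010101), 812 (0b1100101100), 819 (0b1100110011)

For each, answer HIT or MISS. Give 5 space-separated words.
Answer: MISS HIT MISS HIT HIT

Derivation:
vaddr=815: (6,1) not in TLB -> MISS, insert
vaddr=820: (6,1) in TLB -> HIT
vaddr=725: (5,2) not in TLB -> MISS, insert
vaddr=812: (6,1) in TLB -> HIT
vaddr=819: (6,1) in TLB -> HIT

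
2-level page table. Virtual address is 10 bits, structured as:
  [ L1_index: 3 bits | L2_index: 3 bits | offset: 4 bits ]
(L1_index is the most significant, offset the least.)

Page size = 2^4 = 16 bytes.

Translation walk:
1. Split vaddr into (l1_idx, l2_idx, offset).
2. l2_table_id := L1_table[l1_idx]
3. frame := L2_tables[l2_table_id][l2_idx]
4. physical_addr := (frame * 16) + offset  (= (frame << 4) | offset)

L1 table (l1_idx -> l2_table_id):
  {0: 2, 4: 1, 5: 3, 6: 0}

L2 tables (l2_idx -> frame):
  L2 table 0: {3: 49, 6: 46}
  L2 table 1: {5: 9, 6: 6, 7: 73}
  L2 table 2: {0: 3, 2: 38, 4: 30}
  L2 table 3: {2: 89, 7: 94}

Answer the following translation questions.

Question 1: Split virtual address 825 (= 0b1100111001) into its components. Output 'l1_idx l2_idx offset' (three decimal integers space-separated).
vaddr = 825 = 0b1100111001
  top 3 bits -> l1_idx = 6
  next 3 bits -> l2_idx = 3
  bottom 4 bits -> offset = 9

Answer: 6 3 9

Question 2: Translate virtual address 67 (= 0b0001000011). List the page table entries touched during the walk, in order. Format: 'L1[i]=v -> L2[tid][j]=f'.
Answer: L1[0]=2 -> L2[2][4]=30

Derivation:
vaddr = 67 = 0b0001000011
Split: l1_idx=0, l2_idx=4, offset=3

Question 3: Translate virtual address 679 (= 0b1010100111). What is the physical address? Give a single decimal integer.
vaddr = 679 = 0b1010100111
Split: l1_idx=5, l2_idx=2, offset=7
L1[5] = 3
L2[3][2] = 89
paddr = 89 * 16 + 7 = 1431

Answer: 1431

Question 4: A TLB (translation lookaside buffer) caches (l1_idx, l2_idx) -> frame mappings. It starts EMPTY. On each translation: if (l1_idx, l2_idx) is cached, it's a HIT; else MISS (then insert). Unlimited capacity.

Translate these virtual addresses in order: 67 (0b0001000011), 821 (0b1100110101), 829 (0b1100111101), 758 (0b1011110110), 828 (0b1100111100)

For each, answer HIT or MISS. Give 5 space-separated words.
vaddr=67: (0,4) not in TLB -> MISS, insert
vaddr=821: (6,3) not in TLB -> MISS, insert
vaddr=829: (6,3) in TLB -> HIT
vaddr=758: (5,7) not in TLB -> MISS, insert
vaddr=828: (6,3) in TLB -> HIT

Answer: MISS MISS HIT MISS HIT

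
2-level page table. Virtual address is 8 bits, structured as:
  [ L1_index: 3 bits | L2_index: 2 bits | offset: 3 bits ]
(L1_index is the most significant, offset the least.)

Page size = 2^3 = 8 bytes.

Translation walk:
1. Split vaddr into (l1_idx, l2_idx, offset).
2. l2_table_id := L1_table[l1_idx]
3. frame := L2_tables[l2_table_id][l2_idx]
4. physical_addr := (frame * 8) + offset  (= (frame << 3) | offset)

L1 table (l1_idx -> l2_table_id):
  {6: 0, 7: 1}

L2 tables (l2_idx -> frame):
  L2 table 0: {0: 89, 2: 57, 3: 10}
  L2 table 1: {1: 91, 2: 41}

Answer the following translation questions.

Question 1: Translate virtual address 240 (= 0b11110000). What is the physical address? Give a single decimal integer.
Answer: 328

Derivation:
vaddr = 240 = 0b11110000
Split: l1_idx=7, l2_idx=2, offset=0
L1[7] = 1
L2[1][2] = 41
paddr = 41 * 8 + 0 = 328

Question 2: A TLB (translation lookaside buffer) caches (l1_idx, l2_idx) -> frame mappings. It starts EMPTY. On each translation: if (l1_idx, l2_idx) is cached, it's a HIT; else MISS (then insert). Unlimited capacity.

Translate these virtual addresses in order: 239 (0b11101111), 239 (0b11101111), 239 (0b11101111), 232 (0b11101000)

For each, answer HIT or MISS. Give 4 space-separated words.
vaddr=239: (7,1) not in TLB -> MISS, insert
vaddr=239: (7,1) in TLB -> HIT
vaddr=239: (7,1) in TLB -> HIT
vaddr=232: (7,1) in TLB -> HIT

Answer: MISS HIT HIT HIT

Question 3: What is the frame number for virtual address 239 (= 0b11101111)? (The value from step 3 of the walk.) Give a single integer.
vaddr = 239: l1_idx=7, l2_idx=1
L1[7] = 1; L2[1][1] = 91

Answer: 91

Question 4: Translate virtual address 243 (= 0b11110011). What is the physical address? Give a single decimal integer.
Answer: 331

Derivation:
vaddr = 243 = 0b11110011
Split: l1_idx=7, l2_idx=2, offset=3
L1[7] = 1
L2[1][2] = 41
paddr = 41 * 8 + 3 = 331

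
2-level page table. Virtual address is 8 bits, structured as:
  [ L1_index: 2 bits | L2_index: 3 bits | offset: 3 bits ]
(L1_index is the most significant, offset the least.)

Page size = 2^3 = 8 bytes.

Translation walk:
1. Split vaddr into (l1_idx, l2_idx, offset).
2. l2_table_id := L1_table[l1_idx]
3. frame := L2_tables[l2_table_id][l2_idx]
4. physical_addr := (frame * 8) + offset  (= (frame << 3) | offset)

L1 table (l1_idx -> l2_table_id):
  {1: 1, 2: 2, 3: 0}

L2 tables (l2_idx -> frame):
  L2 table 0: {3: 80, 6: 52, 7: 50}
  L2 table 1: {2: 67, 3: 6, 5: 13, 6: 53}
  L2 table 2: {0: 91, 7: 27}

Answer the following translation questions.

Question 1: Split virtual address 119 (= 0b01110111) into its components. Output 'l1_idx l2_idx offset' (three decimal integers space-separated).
vaddr = 119 = 0b01110111
  top 2 bits -> l1_idx = 1
  next 3 bits -> l2_idx = 6
  bottom 3 bits -> offset = 7

Answer: 1 6 7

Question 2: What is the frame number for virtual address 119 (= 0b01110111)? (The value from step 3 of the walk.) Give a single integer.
Answer: 53

Derivation:
vaddr = 119: l1_idx=1, l2_idx=6
L1[1] = 1; L2[1][6] = 53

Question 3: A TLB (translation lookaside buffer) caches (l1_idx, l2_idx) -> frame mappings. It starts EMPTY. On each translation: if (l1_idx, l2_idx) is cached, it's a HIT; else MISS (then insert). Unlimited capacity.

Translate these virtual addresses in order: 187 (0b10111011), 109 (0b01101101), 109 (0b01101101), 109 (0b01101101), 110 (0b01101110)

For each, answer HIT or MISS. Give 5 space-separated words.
Answer: MISS MISS HIT HIT HIT

Derivation:
vaddr=187: (2,7) not in TLB -> MISS, insert
vaddr=109: (1,5) not in TLB -> MISS, insert
vaddr=109: (1,5) in TLB -> HIT
vaddr=109: (1,5) in TLB -> HIT
vaddr=110: (1,5) in TLB -> HIT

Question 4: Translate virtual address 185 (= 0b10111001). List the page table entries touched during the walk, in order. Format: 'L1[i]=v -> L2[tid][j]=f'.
Answer: L1[2]=2 -> L2[2][7]=27

Derivation:
vaddr = 185 = 0b10111001
Split: l1_idx=2, l2_idx=7, offset=1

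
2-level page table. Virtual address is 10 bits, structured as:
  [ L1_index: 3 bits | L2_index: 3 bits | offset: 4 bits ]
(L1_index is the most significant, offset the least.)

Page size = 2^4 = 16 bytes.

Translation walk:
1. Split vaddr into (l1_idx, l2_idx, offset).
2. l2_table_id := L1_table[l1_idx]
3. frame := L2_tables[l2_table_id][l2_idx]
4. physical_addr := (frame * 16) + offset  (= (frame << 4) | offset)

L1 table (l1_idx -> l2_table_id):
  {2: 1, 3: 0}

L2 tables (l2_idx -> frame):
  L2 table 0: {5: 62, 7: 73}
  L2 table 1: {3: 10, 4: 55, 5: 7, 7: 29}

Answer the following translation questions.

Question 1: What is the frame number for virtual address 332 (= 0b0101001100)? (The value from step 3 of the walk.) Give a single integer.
vaddr = 332: l1_idx=2, l2_idx=4
L1[2] = 1; L2[1][4] = 55

Answer: 55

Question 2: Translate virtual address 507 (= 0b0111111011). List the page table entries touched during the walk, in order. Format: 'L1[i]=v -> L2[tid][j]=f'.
Answer: L1[3]=0 -> L2[0][7]=73

Derivation:
vaddr = 507 = 0b0111111011
Split: l1_idx=3, l2_idx=7, offset=11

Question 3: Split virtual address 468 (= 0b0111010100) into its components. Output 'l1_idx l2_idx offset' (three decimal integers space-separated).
vaddr = 468 = 0b0111010100
  top 3 bits -> l1_idx = 3
  next 3 bits -> l2_idx = 5
  bottom 4 bits -> offset = 4

Answer: 3 5 4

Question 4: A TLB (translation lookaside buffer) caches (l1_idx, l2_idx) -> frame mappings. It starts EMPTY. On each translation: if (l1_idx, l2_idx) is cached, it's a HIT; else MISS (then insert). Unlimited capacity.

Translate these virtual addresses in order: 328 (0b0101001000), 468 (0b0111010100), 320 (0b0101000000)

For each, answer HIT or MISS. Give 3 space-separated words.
Answer: MISS MISS HIT

Derivation:
vaddr=328: (2,4) not in TLB -> MISS, insert
vaddr=468: (3,5) not in TLB -> MISS, insert
vaddr=320: (2,4) in TLB -> HIT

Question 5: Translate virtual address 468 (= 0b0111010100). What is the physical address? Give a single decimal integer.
vaddr = 468 = 0b0111010100
Split: l1_idx=3, l2_idx=5, offset=4
L1[3] = 0
L2[0][5] = 62
paddr = 62 * 16 + 4 = 996

Answer: 996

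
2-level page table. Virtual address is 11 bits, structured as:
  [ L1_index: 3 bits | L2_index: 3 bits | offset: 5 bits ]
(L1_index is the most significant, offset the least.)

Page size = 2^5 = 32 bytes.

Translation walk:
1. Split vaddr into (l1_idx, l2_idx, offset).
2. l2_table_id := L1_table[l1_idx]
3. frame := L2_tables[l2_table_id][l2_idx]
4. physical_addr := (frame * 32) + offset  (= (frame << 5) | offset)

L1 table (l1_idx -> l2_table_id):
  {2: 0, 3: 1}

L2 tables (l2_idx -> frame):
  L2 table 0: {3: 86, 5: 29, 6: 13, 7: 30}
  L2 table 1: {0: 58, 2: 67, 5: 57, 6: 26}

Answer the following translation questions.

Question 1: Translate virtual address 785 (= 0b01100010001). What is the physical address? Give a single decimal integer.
Answer: 1873

Derivation:
vaddr = 785 = 0b01100010001
Split: l1_idx=3, l2_idx=0, offset=17
L1[3] = 1
L2[1][0] = 58
paddr = 58 * 32 + 17 = 1873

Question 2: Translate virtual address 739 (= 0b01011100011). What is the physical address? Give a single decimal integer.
vaddr = 739 = 0b01011100011
Split: l1_idx=2, l2_idx=7, offset=3
L1[2] = 0
L2[0][7] = 30
paddr = 30 * 32 + 3 = 963

Answer: 963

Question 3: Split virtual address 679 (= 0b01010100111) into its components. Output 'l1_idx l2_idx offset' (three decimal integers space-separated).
Answer: 2 5 7

Derivation:
vaddr = 679 = 0b01010100111
  top 3 bits -> l1_idx = 2
  next 3 bits -> l2_idx = 5
  bottom 5 bits -> offset = 7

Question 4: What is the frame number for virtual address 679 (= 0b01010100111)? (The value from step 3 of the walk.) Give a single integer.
vaddr = 679: l1_idx=2, l2_idx=5
L1[2] = 0; L2[0][5] = 29

Answer: 29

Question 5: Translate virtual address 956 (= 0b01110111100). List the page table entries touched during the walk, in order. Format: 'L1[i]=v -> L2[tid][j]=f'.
Answer: L1[3]=1 -> L2[1][5]=57

Derivation:
vaddr = 956 = 0b01110111100
Split: l1_idx=3, l2_idx=5, offset=28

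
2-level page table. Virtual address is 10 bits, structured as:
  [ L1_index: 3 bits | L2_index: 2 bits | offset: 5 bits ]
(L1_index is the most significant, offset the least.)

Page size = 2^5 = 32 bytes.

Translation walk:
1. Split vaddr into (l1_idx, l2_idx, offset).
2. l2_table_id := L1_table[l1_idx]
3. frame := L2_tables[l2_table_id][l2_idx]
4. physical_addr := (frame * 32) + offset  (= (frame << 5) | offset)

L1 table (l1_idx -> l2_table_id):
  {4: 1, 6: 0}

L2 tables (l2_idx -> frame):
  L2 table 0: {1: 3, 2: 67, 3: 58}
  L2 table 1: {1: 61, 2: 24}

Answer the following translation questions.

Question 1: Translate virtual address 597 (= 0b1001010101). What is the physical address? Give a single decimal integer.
vaddr = 597 = 0b1001010101
Split: l1_idx=4, l2_idx=2, offset=21
L1[4] = 1
L2[1][2] = 24
paddr = 24 * 32 + 21 = 789

Answer: 789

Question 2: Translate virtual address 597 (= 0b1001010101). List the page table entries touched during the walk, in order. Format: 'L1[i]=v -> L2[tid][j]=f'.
Answer: L1[4]=1 -> L2[1][2]=24

Derivation:
vaddr = 597 = 0b1001010101
Split: l1_idx=4, l2_idx=2, offset=21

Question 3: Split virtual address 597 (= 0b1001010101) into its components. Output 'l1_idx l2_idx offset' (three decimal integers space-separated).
vaddr = 597 = 0b1001010101
  top 3 bits -> l1_idx = 4
  next 2 bits -> l2_idx = 2
  bottom 5 bits -> offset = 21

Answer: 4 2 21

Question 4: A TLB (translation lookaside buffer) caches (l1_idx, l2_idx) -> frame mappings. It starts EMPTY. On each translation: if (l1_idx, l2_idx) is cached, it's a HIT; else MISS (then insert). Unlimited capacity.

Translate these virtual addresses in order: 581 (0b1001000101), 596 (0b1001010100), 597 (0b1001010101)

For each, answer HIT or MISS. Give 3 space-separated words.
Answer: MISS HIT HIT

Derivation:
vaddr=581: (4,2) not in TLB -> MISS, insert
vaddr=596: (4,2) in TLB -> HIT
vaddr=597: (4,2) in TLB -> HIT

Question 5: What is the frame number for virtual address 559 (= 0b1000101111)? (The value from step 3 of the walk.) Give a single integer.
Answer: 61

Derivation:
vaddr = 559: l1_idx=4, l2_idx=1
L1[4] = 1; L2[1][1] = 61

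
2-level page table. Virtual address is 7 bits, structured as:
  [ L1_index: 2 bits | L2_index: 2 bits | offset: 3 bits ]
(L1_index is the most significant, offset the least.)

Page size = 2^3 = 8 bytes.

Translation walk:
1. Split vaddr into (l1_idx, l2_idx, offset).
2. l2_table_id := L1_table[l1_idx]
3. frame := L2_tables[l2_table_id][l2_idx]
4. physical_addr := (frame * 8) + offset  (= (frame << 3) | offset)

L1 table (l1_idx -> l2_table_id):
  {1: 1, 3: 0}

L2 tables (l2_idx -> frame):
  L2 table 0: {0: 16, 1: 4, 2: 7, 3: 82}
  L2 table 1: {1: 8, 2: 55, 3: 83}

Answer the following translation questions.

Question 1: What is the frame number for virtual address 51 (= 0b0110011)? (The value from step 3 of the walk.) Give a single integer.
Answer: 55

Derivation:
vaddr = 51: l1_idx=1, l2_idx=2
L1[1] = 1; L2[1][2] = 55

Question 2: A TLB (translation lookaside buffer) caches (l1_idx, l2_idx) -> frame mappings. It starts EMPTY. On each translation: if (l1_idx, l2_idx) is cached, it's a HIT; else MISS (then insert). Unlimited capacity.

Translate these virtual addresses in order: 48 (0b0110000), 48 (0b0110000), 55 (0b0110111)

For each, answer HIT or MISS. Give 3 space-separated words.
vaddr=48: (1,2) not in TLB -> MISS, insert
vaddr=48: (1,2) in TLB -> HIT
vaddr=55: (1,2) in TLB -> HIT

Answer: MISS HIT HIT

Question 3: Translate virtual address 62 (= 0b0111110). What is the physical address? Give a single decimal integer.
Answer: 670

Derivation:
vaddr = 62 = 0b0111110
Split: l1_idx=1, l2_idx=3, offset=6
L1[1] = 1
L2[1][3] = 83
paddr = 83 * 8 + 6 = 670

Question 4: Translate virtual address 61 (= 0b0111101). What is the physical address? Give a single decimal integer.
vaddr = 61 = 0b0111101
Split: l1_idx=1, l2_idx=3, offset=5
L1[1] = 1
L2[1][3] = 83
paddr = 83 * 8 + 5 = 669

Answer: 669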